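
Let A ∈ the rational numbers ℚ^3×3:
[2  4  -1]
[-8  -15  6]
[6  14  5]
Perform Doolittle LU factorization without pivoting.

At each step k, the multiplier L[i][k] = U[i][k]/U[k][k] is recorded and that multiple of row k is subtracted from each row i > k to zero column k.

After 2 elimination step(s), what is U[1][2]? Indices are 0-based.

k=0: U[0][0]=2
  eliminate (1,0): mult=-4, new row 1: (0, 1, 2); set L[1][0]=-4
  eliminate (2,0): mult=3, new row 2: (0, 2, 8); set L[2][0]=3
k=1: U[1][1]=1
  eliminate (2,1): mult=2, new row 2: (0, 0, 4); set L[2][1]=2

U[1][2] = 2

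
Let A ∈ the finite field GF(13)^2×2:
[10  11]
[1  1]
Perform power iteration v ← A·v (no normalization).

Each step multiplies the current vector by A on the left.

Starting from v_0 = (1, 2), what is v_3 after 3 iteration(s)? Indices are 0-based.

v_0 = (1, 2).
v_1 = A·v_0 = (6, 3).
v_2 = A·v_1 = (2, 9).
v_3 = A·v_2 = (2, 11).

v_3 = (2, 11)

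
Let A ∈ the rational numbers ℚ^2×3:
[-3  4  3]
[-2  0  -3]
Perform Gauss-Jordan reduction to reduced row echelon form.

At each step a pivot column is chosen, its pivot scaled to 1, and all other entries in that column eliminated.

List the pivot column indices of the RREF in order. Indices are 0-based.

pivot columns: 0, 1

step 1: normalize row 0 (÷-3) = (1, -4/3, -1)
  row 1: subtract -2×row0 = (0, -8/3, -5)
step 2: normalize row 1 (÷-8/3) = (0, 1, 15/8)
  row 0: subtract -4/3×row1 = (1, 0, 3/2)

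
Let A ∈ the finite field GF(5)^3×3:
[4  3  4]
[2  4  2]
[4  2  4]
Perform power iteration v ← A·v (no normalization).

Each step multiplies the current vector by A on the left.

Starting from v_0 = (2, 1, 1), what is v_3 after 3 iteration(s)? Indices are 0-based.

v_3 = (2, 1, 4)

v_0 = (2, 1, 1).
v_1 = A·v_0 = (0, 0, 4).
v_2 = A·v_1 = (1, 3, 1).
v_3 = A·v_2 = (2, 1, 4).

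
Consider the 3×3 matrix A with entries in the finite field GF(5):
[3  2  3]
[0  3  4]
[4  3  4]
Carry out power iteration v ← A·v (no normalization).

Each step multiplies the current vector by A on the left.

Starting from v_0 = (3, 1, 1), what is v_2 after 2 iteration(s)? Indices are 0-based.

v_2 = (3, 2, 3)

v_0 = (3, 1, 1).
v_1 = A·v_0 = (4, 2, 4).
v_2 = A·v_1 = (3, 2, 3).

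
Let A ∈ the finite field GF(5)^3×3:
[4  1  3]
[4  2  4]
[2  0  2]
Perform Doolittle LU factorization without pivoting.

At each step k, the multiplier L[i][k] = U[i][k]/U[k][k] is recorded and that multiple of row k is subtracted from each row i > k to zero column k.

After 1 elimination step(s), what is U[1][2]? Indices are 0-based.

U[1][2] = 1

Step 1: pivot at (0,0) is 4.
  row1 ← row1 − (1)·row0  ⇒  L[1][0]=1, U row1=(0, 1, 1)
  row2 ← row2 − (3)·row0  ⇒  L[2][0]=3, U row2=(0, 2, 3)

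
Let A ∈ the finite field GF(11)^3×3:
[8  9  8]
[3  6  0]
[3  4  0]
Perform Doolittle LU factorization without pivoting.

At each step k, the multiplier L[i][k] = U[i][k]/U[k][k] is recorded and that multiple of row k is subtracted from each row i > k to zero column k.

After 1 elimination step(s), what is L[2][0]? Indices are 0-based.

L[2][0] = 10

k=0: U[0][0]=8
  eliminate (1,0): mult=10, new row 1: (0, 4, 8); set L[1][0]=10
  eliminate (2,0): mult=10, new row 2: (0, 2, 8); set L[2][0]=10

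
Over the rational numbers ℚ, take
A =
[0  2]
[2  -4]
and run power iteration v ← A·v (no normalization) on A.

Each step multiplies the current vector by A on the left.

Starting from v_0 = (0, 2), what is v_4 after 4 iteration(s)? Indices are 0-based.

v_4 = (-384, 928)

v_0 = (0, 2).
v_1 = A·v_0 = (4, -8).
v_2 = A·v_1 = (-16, 40).
v_3 = A·v_2 = (80, -192).
v_4 = A·v_3 = (-384, 928).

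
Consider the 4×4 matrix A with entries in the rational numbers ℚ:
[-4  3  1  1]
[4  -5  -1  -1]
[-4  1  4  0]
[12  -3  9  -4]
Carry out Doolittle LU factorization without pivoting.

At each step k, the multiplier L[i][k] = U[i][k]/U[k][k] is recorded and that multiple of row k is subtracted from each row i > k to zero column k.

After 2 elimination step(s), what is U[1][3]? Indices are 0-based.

[col 0] pivot -4
  R1 -= -1*R0 → (0, -2, 0, 0)  (L[1][0] := -1)
  R2 -= 1*R0 → (0, -2, 3, -1)  (L[2][0] := 1)
  R3 -= -3*R0 → (0, 6, 12, -1)  (L[3][0] := -3)
[col 1] pivot -2
  R2 -= 1*R1 → (0, 0, 3, -1)  (L[2][1] := 1)
  R3 -= -3*R1 → (0, 0, 12, -1)  (L[3][1] := -3)

U[1][3] = 0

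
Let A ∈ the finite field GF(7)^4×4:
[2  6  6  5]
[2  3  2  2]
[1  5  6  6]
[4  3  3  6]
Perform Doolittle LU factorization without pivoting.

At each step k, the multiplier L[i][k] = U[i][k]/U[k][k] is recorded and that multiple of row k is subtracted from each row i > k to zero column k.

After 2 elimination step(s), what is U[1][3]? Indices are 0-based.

[col 0] pivot 2
  R1 -= 1*R0 → (0, 4, 3, 4)  (L[1][0] := 1)
  R2 -= 4*R0 → (0, 2, 3, 0)  (L[2][0] := 4)
  R3 -= 2*R0 → (0, 5, 5, 3)  (L[3][0] := 2)
[col 1] pivot 4
  R2 -= 4*R1 → (0, 0, 5, 5)  (L[2][1] := 4)
  R3 -= 3*R1 → (0, 0, 3, 5)  (L[3][1] := 3)

U[1][3] = 4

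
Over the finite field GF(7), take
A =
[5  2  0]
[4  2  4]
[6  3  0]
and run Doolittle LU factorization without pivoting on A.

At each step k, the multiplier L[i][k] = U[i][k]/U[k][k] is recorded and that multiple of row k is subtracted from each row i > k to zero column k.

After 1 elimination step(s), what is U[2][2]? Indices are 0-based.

k=0: U[0][0]=5
  eliminate (1,0): mult=5, new row 1: (0, 6, 4); set L[1][0]=5
  eliminate (2,0): mult=4, new row 2: (0, 2, 0); set L[2][0]=4

U[2][2] = 0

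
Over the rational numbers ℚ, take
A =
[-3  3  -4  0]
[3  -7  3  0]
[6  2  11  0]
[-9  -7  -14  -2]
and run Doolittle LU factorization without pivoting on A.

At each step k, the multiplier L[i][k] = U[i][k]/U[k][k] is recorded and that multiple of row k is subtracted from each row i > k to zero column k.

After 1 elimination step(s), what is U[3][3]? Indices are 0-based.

U[3][3] = -2

[col 0] pivot -3
  R1 -= -1*R0 → (0, -4, -1, 0)  (L[1][0] := -1)
  R2 -= -2*R0 → (0, 8, 3, 0)  (L[2][0] := -2)
  R3 -= 3*R0 → (0, -16, -2, -2)  (L[3][0] := 3)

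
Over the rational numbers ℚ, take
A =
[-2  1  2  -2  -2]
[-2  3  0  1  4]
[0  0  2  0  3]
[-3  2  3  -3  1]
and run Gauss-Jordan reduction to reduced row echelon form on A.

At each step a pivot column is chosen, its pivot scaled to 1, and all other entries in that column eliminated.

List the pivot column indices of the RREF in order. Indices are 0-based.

step 1: normalize row 0 (÷-2) = (1, -1/2, -1, 1, 1)
  row 1: subtract -2×row0 = (0, 2, -2, 3, 6)
  row 3: subtract -3×row0 = (0, 1/2, 0, 0, 4)
step 2: normalize row 1 (÷2) = (0, 1, -1, 3/2, 3)
  row 0: subtract -1/2×row1 = (1, 0, -3/2, 7/4, 5/2)
  row 3: subtract 1/2×row1 = (0, 0, 1/2, -3/4, 5/2)
step 3: normalize row 2 (÷2) = (0, 0, 1, 0, 3/2)
  row 0: subtract -3/2×row2 = (1, 0, 0, 7/4, 19/4)
  row 1: subtract -1×row2 = (0, 1, 0, 3/2, 9/2)
  row 3: subtract 1/2×row2 = (0, 0, 0, -3/4, 7/4)
step 4: normalize row 3 (÷-3/4) = (0, 0, 0, 1, -7/3)
  row 0: subtract 7/4×row3 = (1, 0, 0, 0, 53/6)
  row 1: subtract 3/2×row3 = (0, 1, 0, 0, 8)

pivot columns: 0, 1, 2, 3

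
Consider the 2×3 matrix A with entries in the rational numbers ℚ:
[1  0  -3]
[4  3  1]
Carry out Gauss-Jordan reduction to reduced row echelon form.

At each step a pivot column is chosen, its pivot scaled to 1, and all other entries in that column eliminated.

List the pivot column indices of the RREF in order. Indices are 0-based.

pivot(0,0)=1: scale R0 → (1, 0, -3)
  clear (1,0): R1 −= (4)R0 → (0, 3, 13)
pivot(1,1)=3: scale R1 → (0, 1, 13/3)

pivot columns: 0, 1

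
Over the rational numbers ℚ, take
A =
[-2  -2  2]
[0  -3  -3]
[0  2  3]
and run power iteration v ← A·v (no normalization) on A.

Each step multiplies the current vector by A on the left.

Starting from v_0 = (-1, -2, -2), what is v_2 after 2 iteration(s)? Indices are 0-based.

v_0 = (-1, -2, -2).
v_1 = A·v_0 = (2, 12, -10).
v_2 = A·v_1 = (-48, -6, -6).

v_2 = (-48, -6, -6)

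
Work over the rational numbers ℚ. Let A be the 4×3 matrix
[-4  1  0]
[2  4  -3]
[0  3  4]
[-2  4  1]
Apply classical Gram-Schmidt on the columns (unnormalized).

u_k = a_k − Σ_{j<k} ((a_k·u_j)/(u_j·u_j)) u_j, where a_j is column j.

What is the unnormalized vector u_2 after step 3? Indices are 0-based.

u_2 = (-42/31, -81/31, 118/31, 3/31)

Step 1: u_0 = a_0 = (-4, 2, 0, -2).
Step 2: u_1 = a_1 − (-1/6)·u_0 = (1/3, 13/3, 3, 11/3).
Step 3: u_2 = a_2 − (-1/3)·u_0 − (2/31)·u_1 = (-42/31, -81/31, 118/31, 3/31).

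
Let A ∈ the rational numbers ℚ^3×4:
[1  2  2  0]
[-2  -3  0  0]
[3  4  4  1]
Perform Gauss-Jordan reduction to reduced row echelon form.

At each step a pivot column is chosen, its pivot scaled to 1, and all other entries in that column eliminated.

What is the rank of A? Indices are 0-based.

rank = 3

[1] R0 /= 1  ⇒  (1, 2, 2, 0)
     R1 -= -2·R0  ⇒  (0, 1, 4, 0)
     R2 -= 3·R0  ⇒  (0, -2, -2, 1)
[2] R1 /= 1  ⇒  (0, 1, 4, 0)
     R0 -= 2·R1  ⇒  (1, 0, -6, 0)
     R2 -= -2·R1  ⇒  (0, 0, 6, 1)
[3] R2 /= 6  ⇒  (0, 0, 1, 1/6)
     R0 -= -6·R2  ⇒  (1, 0, 0, 1)
     R1 -= 4·R2  ⇒  (0, 1, 0, -2/3)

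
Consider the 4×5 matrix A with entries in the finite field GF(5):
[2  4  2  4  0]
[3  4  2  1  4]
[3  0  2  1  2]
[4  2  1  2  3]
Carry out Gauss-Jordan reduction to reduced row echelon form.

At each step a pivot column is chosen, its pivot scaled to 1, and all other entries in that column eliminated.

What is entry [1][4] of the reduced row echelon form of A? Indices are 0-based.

M[1][4] = 3

pivot(0,0)=2: scale R0 → (1, 2, 1, 2, 0)
  clear (1,0): R1 −= (3)R0 → (0, 3, 4, 0, 4)
  clear (2,0): R2 −= (3)R0 → (0, 4, 4, 0, 2)
  clear (3,0): R3 −= (4)R0 → (0, 4, 2, 4, 3)
pivot(1,1)=3: scale R1 → (0, 1, 3, 0, 3)
  clear (0,1): R0 −= (2)R1 → (1, 0, 0, 2, 4)
  clear (2,1): R2 −= (4)R1 → (0, 0, 2, 0, 0)
  clear (3,1): R3 −= (4)R1 → (0, 0, 0, 4, 1)
pivot(2,2)=2: scale R2 → (0, 0, 1, 0, 0)
  clear (1,2): R1 −= (3)R2 → (0, 1, 0, 0, 3)
pivot(3,3)=4: scale R3 → (0, 0, 0, 1, 4)
  clear (0,3): R0 −= (2)R3 → (1, 0, 0, 0, 1)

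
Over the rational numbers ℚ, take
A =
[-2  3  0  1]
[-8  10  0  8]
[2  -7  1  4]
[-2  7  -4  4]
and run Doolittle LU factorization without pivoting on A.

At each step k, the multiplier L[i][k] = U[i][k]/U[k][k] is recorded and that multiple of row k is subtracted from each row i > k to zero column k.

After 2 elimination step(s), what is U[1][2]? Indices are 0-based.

Step 1: pivot at (0,0) is -2.
  row1 ← row1 − (4)·row0  ⇒  L[1][0]=4, U row1=(0, -2, 0, 4)
  row2 ← row2 − (-1)·row0  ⇒  L[2][0]=-1, U row2=(0, -4, 1, 5)
  row3 ← row3 − (1)·row0  ⇒  L[3][0]=1, U row3=(0, 4, -4, 3)
Step 2: pivot at (1,1) is -2.
  row2 ← row2 − (2)·row1  ⇒  L[2][1]=2, U row2=(0, 0, 1, -3)
  row3 ← row3 − (-2)·row1  ⇒  L[3][1]=-2, U row3=(0, 0, -4, 11)

U[1][2] = 0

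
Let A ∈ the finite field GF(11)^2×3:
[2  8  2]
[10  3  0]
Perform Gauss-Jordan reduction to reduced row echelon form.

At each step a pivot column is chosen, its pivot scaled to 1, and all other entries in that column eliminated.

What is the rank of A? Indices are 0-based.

rank = 2

pivot(0,0)=2: scale R0 → (1, 4, 1)
  clear (1,0): R1 −= (10)R0 → (0, 7, 1)
pivot(1,1)=7: scale R1 → (0, 1, 8)
  clear (0,1): R0 −= (4)R1 → (1, 0, 2)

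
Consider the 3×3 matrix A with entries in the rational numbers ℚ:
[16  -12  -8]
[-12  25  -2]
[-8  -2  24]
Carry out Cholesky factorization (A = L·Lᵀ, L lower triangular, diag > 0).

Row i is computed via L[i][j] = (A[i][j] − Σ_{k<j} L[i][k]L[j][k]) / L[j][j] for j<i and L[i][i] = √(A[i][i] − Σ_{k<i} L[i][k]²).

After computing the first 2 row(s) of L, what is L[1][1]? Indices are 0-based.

L[1][1] = 4

Step 1: L[0][0] = √(16) = 4.
  L[1][0] = (-12) / L[0][0] = -3.
Step 2: L[1][1] = √(16) = 4.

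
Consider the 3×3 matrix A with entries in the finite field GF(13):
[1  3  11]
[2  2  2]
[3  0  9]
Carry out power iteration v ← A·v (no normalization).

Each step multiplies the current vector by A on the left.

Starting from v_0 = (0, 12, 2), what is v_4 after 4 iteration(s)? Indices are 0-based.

v_4 = (4, 1, 1)

v_0 = (0, 12, 2).
v_1 = A·v_0 = (6, 2, 5).
v_2 = A·v_1 = (2, 0, 11).
v_3 = A·v_2 = (6, 0, 1).
v_4 = A·v_3 = (4, 1, 1).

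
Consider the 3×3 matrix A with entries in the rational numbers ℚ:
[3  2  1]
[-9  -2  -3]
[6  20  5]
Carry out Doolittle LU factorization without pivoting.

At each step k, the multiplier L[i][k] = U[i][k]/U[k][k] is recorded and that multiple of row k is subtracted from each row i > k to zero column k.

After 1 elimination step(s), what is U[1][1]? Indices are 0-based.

k=0: U[0][0]=3
  eliminate (1,0): mult=-3, new row 1: (0, 4, 0); set L[1][0]=-3
  eliminate (2,0): mult=2, new row 2: (0, 16, 3); set L[2][0]=2

U[1][1] = 4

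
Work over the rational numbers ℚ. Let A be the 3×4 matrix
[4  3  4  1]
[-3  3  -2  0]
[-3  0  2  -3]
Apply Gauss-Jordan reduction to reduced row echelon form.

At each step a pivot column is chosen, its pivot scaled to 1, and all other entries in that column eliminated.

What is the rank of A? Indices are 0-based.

rank = 3

step 1: normalize row 0 (÷4) = (1, 3/4, 1, 1/4)
  row 1: subtract -3×row0 = (0, 21/4, 1, 3/4)
  row 2: subtract -3×row0 = (0, 9/4, 5, -9/4)
step 2: normalize row 1 (÷21/4) = (0, 1, 4/21, 1/7)
  row 0: subtract 3/4×row1 = (1, 0, 6/7, 1/7)
  row 2: subtract 9/4×row1 = (0, 0, 32/7, -18/7)
step 3: normalize row 2 (÷32/7) = (0, 0, 1, -9/16)
  row 0: subtract 6/7×row2 = (1, 0, 0, 5/8)
  row 1: subtract 4/21×row2 = (0, 1, 0, 1/4)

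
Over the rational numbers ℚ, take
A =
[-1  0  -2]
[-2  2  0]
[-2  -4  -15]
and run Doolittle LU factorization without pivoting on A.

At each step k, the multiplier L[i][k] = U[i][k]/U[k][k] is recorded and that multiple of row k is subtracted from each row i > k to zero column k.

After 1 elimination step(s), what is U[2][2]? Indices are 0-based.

Step 1: pivot at (0,0) is -1.
  row1 ← row1 − (2)·row0  ⇒  L[1][0]=2, U row1=(0, 2, 4)
  row2 ← row2 − (2)·row0  ⇒  L[2][0]=2, U row2=(0, -4, -11)

U[2][2] = -11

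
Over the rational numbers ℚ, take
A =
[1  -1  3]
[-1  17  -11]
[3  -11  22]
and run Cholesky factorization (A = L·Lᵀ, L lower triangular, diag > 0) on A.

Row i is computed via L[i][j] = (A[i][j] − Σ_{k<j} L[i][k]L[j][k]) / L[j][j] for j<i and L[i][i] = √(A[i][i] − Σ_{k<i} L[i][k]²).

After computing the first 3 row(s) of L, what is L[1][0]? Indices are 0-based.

Step 1: L[0][0] = √(1) = 1.
  L[1][0] = (-1) / L[0][0] = -1.
Step 2: L[1][1] = √(16) = 4.
  L[2][0] = (3) / L[0][0] = 3.
  L[2][1] = (-8) / L[1][1] = -2.
Step 3: L[2][2] = √(9) = 3.

L[1][0] = -1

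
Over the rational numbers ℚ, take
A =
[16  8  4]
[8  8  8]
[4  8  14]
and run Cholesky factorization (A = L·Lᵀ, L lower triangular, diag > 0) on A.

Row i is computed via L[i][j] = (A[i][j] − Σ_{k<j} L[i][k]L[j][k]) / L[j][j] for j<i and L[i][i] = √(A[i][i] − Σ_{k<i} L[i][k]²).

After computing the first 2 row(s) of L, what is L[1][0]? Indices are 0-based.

Step 1: L[0][0] = √(16) = 4.
  L[1][0] = (8) / L[0][0] = 2.
Step 2: L[1][1] = √(4) = 2.

L[1][0] = 2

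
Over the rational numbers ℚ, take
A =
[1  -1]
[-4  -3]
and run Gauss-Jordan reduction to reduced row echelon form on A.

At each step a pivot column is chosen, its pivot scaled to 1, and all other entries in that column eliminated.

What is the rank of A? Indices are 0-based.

rank = 2

[1] R0 /= 1  ⇒  (1, -1)
     R1 -= -4·R0  ⇒  (0, -7)
[2] R1 /= -7  ⇒  (0, 1)
     R0 -= -1·R1  ⇒  (1, 0)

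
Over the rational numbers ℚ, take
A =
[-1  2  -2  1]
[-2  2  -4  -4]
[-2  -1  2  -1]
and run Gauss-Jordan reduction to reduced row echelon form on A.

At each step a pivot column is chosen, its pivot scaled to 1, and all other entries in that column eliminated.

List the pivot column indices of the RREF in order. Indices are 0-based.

pivot columns: 0, 1, 2

pivot(0,0)=-1: scale R0 → (1, -2, 2, -1)
  clear (1,0): R1 −= (-2)R0 → (0, -2, 0, -6)
  clear (2,0): R2 −= (-2)R0 → (0, -5, 6, -3)
pivot(1,1)=-2: scale R1 → (0, 1, 0, 3)
  clear (0,1): R0 −= (-2)R1 → (1, 0, 2, 5)
  clear (2,1): R2 −= (-5)R1 → (0, 0, 6, 12)
pivot(2,2)=6: scale R2 → (0, 0, 1, 2)
  clear (0,2): R0 −= (2)R2 → (1, 0, 0, 1)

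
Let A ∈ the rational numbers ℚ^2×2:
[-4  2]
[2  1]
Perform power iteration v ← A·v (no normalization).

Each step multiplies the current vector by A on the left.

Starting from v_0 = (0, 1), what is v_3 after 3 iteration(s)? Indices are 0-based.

v_0 = (0, 1).
v_1 = A·v_0 = (2, 1).
v_2 = A·v_1 = (-6, 5).
v_3 = A·v_2 = (34, -7).

v_3 = (34, -7)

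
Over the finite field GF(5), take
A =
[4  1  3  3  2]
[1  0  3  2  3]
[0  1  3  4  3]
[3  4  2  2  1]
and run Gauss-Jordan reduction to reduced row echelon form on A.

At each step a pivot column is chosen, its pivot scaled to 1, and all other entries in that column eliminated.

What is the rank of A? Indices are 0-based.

[1] R0 /= 4  ⇒  (1, 4, 2, 2, 3)
     R1 -= 1·R0  ⇒  (0, 1, 1, 0, 0)
     R3 -= 3·R0  ⇒  (0, 2, 1, 1, 2)
[2] R1 /= 1  ⇒  (0, 1, 1, 0, 0)
     R0 -= 4·R1  ⇒  (1, 0, 3, 2, 3)
     R2 -= 1·R1  ⇒  (0, 0, 2, 4, 3)
     R3 -= 2·R1  ⇒  (0, 0, 4, 1, 2)
[3] R2 /= 2  ⇒  (0, 0, 1, 2, 4)
     R0 -= 3·R2  ⇒  (1, 0, 0, 1, 1)
     R1 -= 1·R2  ⇒  (0, 1, 0, 3, 1)
     R3 -= 4·R2  ⇒  (0, 0, 0, 3, 1)
[4] R3 /= 3  ⇒  (0, 0, 0, 1, 2)
     R0 -= 1·R3  ⇒  (1, 0, 0, 0, 4)
     R1 -= 3·R3  ⇒  (0, 1, 0, 0, 0)
     R2 -= 2·R3  ⇒  (0, 0, 1, 0, 0)

rank = 4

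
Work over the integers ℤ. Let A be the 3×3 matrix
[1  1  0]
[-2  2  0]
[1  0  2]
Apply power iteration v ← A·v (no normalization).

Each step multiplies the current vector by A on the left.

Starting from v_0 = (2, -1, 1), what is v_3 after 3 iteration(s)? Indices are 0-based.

v_0 = (2, -1, 1).
v_1 = A·v_0 = (1, -6, 4).
v_2 = A·v_1 = (-5, -14, 9).
v_3 = A·v_2 = (-19, -18, 13).

v_3 = (-19, -18, 13)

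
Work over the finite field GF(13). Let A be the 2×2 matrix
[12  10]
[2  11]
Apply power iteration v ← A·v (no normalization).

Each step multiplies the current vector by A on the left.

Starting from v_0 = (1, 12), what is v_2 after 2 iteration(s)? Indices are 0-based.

v_0 = (1, 12).
v_1 = A·v_0 = (2, 4).
v_2 = A·v_1 = (12, 9).

v_2 = (12, 9)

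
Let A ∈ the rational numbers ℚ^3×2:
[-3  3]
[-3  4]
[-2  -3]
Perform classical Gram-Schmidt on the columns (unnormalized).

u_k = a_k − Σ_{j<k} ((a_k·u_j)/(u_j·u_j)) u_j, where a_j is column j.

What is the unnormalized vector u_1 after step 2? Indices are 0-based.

Step 1: u_0 = a_0 = (-3, -3, -2).
Step 2: u_1 = a_1 − (-15/22)·u_0 = (21/22, 43/22, -48/11).

u_1 = (21/22, 43/22, -48/11)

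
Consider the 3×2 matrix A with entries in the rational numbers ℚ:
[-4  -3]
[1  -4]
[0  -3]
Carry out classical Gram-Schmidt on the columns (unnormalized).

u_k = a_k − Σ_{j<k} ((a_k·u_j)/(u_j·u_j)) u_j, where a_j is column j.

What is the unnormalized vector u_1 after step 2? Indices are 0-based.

Step 1: u_0 = a_0 = (-4, 1, 0).
Step 2: u_1 = a_1 − (8/17)·u_0 = (-19/17, -76/17, -3).

u_1 = (-19/17, -76/17, -3)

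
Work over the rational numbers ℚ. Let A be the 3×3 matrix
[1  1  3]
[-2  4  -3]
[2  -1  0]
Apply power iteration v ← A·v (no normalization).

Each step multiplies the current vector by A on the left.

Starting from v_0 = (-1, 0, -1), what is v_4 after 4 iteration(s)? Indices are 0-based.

v_0 = (-1, 0, -1).
v_1 = A·v_0 = (-4, 5, -2).
v_2 = A·v_1 = (-5, 34, -13).
v_3 = A·v_2 = (-10, 185, -44).
v_4 = A·v_3 = (43, 892, -205).

v_4 = (43, 892, -205)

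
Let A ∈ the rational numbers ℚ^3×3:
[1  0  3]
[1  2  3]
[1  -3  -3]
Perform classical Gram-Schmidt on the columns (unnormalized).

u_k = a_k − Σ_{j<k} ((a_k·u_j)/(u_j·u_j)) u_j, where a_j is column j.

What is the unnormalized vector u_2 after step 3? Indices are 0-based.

Step 1: u_0 = a_0 = (1, 1, 1).
Step 2: u_1 = a_1 − (-1/3)·u_0 = (1/3, 7/3, -8/3).
Step 3: u_2 = a_2 − (1)·u_0 − (24/19)·u_1 = (30/19, -18/19, -12/19).

u_2 = (30/19, -18/19, -12/19)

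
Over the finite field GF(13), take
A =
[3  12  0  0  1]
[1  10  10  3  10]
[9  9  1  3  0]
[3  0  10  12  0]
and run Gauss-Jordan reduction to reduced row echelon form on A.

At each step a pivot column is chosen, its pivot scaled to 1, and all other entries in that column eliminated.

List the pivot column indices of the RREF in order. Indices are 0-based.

step 1: normalize row 0 (÷3) = (1, 4, 0, 0, 9)
  row 1: subtract 1×row0 = (0, 6, 10, 3, 1)
  row 2: subtract 9×row0 = (0, 12, 1, 3, 10)
  row 3: subtract 3×row0 = (0, 1, 10, 12, 12)
step 2: normalize row 1 (÷6) = (0, 1, 6, 7, 11)
  row 0: subtract 4×row1 = (1, 0, 2, 11, 4)
  row 2: subtract 12×row1 = (0, 0, 7, 10, 8)
  row 3: subtract 1×row1 = (0, 0, 4, 5, 1)
step 3: normalize row 2 (÷7) = (0, 0, 1, 7, 3)
  row 0: subtract 2×row2 = (1, 0, 0, 10, 11)
  row 1: subtract 6×row2 = (0, 1, 0, 4, 6)
  row 3: subtract 4×row2 = (0, 0, 0, 3, 2)
step 4: normalize row 3 (÷3) = (0, 0, 0, 1, 5)
  row 0: subtract 10×row3 = (1, 0, 0, 0, 0)
  row 1: subtract 4×row3 = (0, 1, 0, 0, 12)
  row 2: subtract 7×row3 = (0, 0, 1, 0, 7)

pivot columns: 0, 1, 2, 3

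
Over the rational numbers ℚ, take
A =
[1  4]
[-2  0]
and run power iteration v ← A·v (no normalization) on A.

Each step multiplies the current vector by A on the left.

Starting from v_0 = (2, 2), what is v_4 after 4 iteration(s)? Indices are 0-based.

v_4 = (-38, 172)

v_0 = (2, 2).
v_1 = A·v_0 = (10, -4).
v_2 = A·v_1 = (-6, -20).
v_3 = A·v_2 = (-86, 12).
v_4 = A·v_3 = (-38, 172).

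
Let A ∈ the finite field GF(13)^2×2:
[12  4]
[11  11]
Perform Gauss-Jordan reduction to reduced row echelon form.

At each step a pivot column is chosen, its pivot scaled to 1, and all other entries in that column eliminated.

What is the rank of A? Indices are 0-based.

pivot(0,0)=12: scale R0 → (1, 9)
  clear (1,0): R1 −= (11)R0 → (0, 3)
pivot(1,1)=3: scale R1 → (0, 1)
  clear (0,1): R0 −= (9)R1 → (1, 0)

rank = 2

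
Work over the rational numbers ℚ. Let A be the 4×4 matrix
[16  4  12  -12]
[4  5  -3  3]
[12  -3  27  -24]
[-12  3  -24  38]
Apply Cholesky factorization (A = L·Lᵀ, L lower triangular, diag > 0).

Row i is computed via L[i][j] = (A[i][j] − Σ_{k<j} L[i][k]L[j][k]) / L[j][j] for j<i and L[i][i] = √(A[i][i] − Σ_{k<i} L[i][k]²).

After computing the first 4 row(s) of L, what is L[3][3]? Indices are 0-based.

Step 1: L[0][0] = √(16) = 4.
  L[1][0] = (4) / L[0][0] = 1.
Step 2: L[1][1] = √(4) = 2.
  L[2][0] = (12) / L[0][0] = 3.
  L[2][1] = (-6) / L[1][1] = -3.
Step 3: L[2][2] = √(9) = 3.
  L[3][0] = (-12) / L[0][0] = -3.
  L[3][1] = (6) / L[1][1] = 3.
  L[3][2] = (-6) / L[2][2] = -2.
Step 4: L[3][3] = √(16) = 4.

L[3][3] = 4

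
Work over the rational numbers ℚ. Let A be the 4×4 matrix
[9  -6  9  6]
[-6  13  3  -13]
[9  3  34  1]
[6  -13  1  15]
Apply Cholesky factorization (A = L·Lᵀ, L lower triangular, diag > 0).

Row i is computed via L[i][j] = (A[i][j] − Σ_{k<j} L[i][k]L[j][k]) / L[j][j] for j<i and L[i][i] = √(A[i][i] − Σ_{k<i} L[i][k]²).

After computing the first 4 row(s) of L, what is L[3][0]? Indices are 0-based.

L[3][0] = 2

Step 1: L[0][0] = √(9) = 3.
  L[1][0] = (-6) / L[0][0] = -2.
Step 2: L[1][1] = √(9) = 3.
  L[2][0] = (9) / L[0][0] = 3.
  L[2][1] = (9) / L[1][1] = 3.
Step 3: L[2][2] = √(16) = 4.
  L[3][0] = (6) / L[0][0] = 2.
  L[3][1] = (-9) / L[1][1] = -3.
  L[3][2] = (4) / L[2][2] = 1.
Step 4: L[3][3] = √(1) = 1.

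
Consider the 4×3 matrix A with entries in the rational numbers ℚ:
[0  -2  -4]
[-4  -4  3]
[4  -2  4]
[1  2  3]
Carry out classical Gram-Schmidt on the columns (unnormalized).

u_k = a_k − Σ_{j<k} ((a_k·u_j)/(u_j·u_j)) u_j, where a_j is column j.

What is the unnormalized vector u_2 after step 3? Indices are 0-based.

Step 1: u_0 = a_0 = (0, -4, 4, 1).
Step 2: u_1 = a_1 − (10/33)·u_0 = (-2, -92/33, -106/33, 56/33).
Step 3: u_2 = a_2 − (7/33)·u_0 − (-67/206)·u_1 = (-479/103, 303/103, 217/103, 344/103).

u_2 = (-479/103, 303/103, 217/103, 344/103)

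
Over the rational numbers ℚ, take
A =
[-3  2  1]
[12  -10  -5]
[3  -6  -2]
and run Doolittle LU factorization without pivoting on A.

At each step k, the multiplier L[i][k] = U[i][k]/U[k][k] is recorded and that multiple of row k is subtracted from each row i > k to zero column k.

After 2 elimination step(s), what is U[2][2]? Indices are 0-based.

U[2][2] = 1

k=0: U[0][0]=-3
  eliminate (1,0): mult=-4, new row 1: (0, -2, -1); set L[1][0]=-4
  eliminate (2,0): mult=-1, new row 2: (0, -4, -1); set L[2][0]=-1
k=1: U[1][1]=-2
  eliminate (2,1): mult=2, new row 2: (0, 0, 1); set L[2][1]=2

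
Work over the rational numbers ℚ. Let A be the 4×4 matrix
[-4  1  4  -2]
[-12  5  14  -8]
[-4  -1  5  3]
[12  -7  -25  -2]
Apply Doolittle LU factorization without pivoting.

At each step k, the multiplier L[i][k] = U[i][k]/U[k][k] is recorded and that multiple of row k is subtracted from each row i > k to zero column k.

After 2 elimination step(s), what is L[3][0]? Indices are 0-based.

L[3][0] = -3

[col 0] pivot -4
  R1 -= 3*R0 → (0, 2, 2, -2)  (L[1][0] := 3)
  R2 -= 1*R0 → (0, -2, 1, 5)  (L[2][0] := 1)
  R3 -= -3*R0 → (0, -4, -13, -8)  (L[3][0] := -3)
[col 1] pivot 2
  R2 -= -1*R1 → (0, 0, 3, 3)  (L[2][1] := -1)
  R3 -= -2*R1 → (0, 0, -9, -12)  (L[3][1] := -2)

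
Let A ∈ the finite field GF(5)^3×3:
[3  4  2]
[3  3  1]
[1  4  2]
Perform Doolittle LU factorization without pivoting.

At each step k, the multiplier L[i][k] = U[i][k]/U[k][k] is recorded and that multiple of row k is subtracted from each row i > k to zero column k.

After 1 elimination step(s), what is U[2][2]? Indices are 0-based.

Step 1: pivot at (0,0) is 3.
  row1 ← row1 − (1)·row0  ⇒  L[1][0]=1, U row1=(0, 4, 4)
  row2 ← row2 − (2)·row0  ⇒  L[2][0]=2, U row2=(0, 1, 3)

U[2][2] = 3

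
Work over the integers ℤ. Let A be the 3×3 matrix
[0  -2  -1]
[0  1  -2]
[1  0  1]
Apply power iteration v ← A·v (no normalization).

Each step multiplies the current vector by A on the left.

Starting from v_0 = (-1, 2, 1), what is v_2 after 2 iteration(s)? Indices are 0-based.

v_2 = (0, 0, -5)

v_0 = (-1, 2, 1).
v_1 = A·v_0 = (-5, 0, 0).
v_2 = A·v_1 = (0, 0, -5).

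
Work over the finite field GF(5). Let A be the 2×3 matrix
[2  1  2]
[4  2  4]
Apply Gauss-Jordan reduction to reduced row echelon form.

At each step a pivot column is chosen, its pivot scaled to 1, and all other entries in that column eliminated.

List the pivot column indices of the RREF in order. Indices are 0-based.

[1] R0 /= 2  ⇒  (1, 3, 1)
     R1 -= 4·R0  ⇒  (0, 0, 0)
column 1 empty below row 1
column 2 empty below row 1

pivot columns: 0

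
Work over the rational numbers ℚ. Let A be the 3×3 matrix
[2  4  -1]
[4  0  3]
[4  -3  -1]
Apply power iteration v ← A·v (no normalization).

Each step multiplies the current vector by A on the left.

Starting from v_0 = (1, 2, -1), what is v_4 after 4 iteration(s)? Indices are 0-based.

v_4 = (1345, 533, 59)

v_0 = (1, 2, -1).
v_1 = A·v_0 = (11, 1, -1).
v_2 = A·v_1 = (27, 41, 42).
v_3 = A·v_2 = (176, 234, -57).
v_4 = A·v_3 = (1345, 533, 59).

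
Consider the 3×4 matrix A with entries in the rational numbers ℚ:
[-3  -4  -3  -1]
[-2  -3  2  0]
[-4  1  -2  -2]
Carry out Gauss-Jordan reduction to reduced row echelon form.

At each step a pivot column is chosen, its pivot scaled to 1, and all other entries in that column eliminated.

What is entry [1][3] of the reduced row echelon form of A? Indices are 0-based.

M[1][3] = -2/13

pivot(0,0)=-3: scale R0 → (1, 4/3, 1, 1/3)
  clear (1,0): R1 −= (-2)R0 → (0, -1/3, 4, 2/3)
  clear (2,0): R2 −= (-4)R0 → (0, 19/3, 2, -2/3)
pivot(1,1)=-1/3: scale R1 → (0, 1, -12, -2)
  clear (0,1): R0 −= (4/3)R1 → (1, 0, 17, 3)
  clear (2,1): R2 −= (19/3)R1 → (0, 0, 78, 12)
pivot(2,2)=78: scale R2 → (0, 0, 1, 2/13)
  clear (0,2): R0 −= (17)R2 → (1, 0, 0, 5/13)
  clear (1,2): R1 −= (-12)R2 → (0, 1, 0, -2/13)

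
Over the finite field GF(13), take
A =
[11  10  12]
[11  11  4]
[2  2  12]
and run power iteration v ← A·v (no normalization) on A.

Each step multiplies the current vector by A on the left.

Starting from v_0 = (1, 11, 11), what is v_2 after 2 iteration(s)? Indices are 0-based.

v_0 = (1, 11, 11).
v_1 = A·v_0 = (6, 7, 0).
v_2 = A·v_1 = (6, 0, 0).

v_2 = (6, 0, 0)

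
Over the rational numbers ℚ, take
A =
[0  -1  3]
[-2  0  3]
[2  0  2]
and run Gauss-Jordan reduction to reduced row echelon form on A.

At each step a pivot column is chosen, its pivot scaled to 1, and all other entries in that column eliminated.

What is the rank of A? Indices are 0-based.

rank = 3

step 1: exchange rows 0,1
step 1: normalize row 0 (÷-2) = (1, 0, -3/2)
  row 2: subtract 2×row0 = (0, 0, 5)
step 2: normalize row 1 (÷-1) = (0, 1, -3)
step 3: normalize row 2 (÷5) = (0, 0, 1)
  row 0: subtract -3/2×row2 = (1, 0, 0)
  row 1: subtract -3×row2 = (0, 1, 0)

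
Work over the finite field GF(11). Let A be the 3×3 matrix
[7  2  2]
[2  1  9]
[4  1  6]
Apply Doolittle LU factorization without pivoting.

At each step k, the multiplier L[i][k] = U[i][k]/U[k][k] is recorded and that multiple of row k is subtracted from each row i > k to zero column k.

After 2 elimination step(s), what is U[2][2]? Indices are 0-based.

U[2][2] = 4

k=0: U[0][0]=7
  eliminate (1,0): mult=5, new row 1: (0, 2, 10); set L[1][0]=5
  eliminate (2,0): mult=10, new row 2: (0, 3, 8); set L[2][0]=10
k=1: U[1][1]=2
  eliminate (2,1): mult=7, new row 2: (0, 0, 4); set L[2][1]=7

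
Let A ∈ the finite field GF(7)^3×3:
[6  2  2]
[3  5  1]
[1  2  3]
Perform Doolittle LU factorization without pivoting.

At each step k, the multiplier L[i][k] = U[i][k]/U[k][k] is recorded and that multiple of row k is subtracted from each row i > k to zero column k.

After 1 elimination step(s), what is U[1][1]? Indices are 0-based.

U[1][1] = 4

Step 1: pivot at (0,0) is 6.
  row1 ← row1 − (4)·row0  ⇒  L[1][0]=4, U row1=(0, 4, 0)
  row2 ← row2 − (6)·row0  ⇒  L[2][0]=6, U row2=(0, 4, 5)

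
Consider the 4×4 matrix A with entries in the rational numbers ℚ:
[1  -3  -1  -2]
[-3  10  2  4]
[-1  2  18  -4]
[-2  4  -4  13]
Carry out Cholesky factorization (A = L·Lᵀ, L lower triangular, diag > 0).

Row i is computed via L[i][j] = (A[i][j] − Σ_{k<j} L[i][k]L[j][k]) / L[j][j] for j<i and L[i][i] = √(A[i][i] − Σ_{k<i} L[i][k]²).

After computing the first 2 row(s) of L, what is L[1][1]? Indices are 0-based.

Step 1: L[0][0] = √(1) = 1.
  L[1][0] = (-3) / L[0][0] = -3.
Step 2: L[1][1] = √(1) = 1.

L[1][1] = 1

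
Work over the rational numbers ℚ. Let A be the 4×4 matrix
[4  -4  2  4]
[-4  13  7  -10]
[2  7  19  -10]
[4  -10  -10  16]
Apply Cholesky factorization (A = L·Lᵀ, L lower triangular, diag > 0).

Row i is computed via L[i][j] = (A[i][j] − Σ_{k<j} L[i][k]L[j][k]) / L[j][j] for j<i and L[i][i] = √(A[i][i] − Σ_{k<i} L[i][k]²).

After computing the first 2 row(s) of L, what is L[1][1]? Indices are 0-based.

L[1][1] = 3

Step 1: L[0][0] = √(4) = 2.
  L[1][0] = (-4) / L[0][0] = -2.
Step 2: L[1][1] = √(9) = 3.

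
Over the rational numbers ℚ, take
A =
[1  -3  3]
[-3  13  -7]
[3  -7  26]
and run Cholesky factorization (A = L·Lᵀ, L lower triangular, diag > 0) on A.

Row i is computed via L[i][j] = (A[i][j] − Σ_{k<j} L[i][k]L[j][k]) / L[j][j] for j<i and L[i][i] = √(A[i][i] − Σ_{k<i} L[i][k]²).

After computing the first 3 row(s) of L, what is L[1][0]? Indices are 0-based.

L[1][0] = -3

Step 1: L[0][0] = √(1) = 1.
  L[1][0] = (-3) / L[0][0] = -3.
Step 2: L[1][1] = √(4) = 2.
  L[2][0] = (3) / L[0][0] = 3.
  L[2][1] = (2) / L[1][1] = 1.
Step 3: L[2][2] = √(16) = 4.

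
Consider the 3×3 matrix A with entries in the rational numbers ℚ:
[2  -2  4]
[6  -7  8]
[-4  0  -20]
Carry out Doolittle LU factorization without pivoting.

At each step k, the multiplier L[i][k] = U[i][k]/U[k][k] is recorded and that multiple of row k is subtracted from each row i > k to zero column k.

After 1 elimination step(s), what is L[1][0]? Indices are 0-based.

L[1][0] = 3

[col 0] pivot 2
  R1 -= 3*R0 → (0, -1, -4)  (L[1][0] := 3)
  R2 -= -2*R0 → (0, -4, -12)  (L[2][0] := -2)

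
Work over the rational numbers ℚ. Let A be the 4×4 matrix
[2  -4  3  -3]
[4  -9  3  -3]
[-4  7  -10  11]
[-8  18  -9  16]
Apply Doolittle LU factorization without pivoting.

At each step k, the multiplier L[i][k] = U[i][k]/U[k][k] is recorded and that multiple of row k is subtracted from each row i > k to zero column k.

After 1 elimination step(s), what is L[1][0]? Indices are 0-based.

Step 1: pivot at (0,0) is 2.
  row1 ← row1 − (2)·row0  ⇒  L[1][0]=2, U row1=(0, -1, -3, 3)
  row2 ← row2 − (-2)·row0  ⇒  L[2][0]=-2, U row2=(0, -1, -4, 5)
  row3 ← row3 − (-4)·row0  ⇒  L[3][0]=-4, U row3=(0, 2, 3, 4)

L[1][0] = 2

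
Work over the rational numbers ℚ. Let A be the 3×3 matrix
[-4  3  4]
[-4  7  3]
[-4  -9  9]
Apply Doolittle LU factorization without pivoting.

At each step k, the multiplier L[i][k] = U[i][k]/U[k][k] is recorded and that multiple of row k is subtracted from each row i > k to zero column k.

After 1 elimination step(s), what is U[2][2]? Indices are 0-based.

U[2][2] = 5

Step 1: pivot at (0,0) is -4.
  row1 ← row1 − (1)·row0  ⇒  L[1][0]=1, U row1=(0, 4, -1)
  row2 ← row2 − (1)·row0  ⇒  L[2][0]=1, U row2=(0, -12, 5)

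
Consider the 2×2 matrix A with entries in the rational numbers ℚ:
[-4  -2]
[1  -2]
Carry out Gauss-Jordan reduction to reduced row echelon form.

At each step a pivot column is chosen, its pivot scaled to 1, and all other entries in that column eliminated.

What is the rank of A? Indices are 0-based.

rank = 2

[1] R0 /= -4  ⇒  (1, 1/2)
     R1 -= 1·R0  ⇒  (0, -5/2)
[2] R1 /= -5/2  ⇒  (0, 1)
     R0 -= 1/2·R1  ⇒  (1, 0)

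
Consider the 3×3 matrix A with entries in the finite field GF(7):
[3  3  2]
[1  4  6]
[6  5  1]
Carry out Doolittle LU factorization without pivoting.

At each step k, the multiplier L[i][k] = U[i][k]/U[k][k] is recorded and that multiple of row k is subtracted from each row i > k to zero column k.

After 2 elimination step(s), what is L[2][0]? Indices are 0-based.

L[2][0] = 2

Step 1: pivot at (0,0) is 3.
  row1 ← row1 − (5)·row0  ⇒  L[1][0]=5, U row1=(0, 3, 3)
  row2 ← row2 − (2)·row0  ⇒  L[2][0]=2, U row2=(0, 6, 4)
Step 2: pivot at (1,1) is 3.
  row2 ← row2 − (2)·row1  ⇒  L[2][1]=2, U row2=(0, 0, 5)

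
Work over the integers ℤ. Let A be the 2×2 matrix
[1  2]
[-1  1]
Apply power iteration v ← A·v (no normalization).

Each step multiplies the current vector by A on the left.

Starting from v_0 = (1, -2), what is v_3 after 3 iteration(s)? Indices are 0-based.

v_0 = (1, -2).
v_1 = A·v_0 = (-3, -3).
v_2 = A·v_1 = (-9, 0).
v_3 = A·v_2 = (-9, 9).

v_3 = (-9, 9)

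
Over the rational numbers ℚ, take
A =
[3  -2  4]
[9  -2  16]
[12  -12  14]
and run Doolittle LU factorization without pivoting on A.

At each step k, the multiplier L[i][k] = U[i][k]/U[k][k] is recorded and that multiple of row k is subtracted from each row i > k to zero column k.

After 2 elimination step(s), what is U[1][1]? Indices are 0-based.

[col 0] pivot 3
  R1 -= 3*R0 → (0, 4, 4)  (L[1][0] := 3)
  R2 -= 4*R0 → (0, -4, -2)  (L[2][0] := 4)
[col 1] pivot 4
  R2 -= -1*R1 → (0, 0, 2)  (L[2][1] := -1)

U[1][1] = 4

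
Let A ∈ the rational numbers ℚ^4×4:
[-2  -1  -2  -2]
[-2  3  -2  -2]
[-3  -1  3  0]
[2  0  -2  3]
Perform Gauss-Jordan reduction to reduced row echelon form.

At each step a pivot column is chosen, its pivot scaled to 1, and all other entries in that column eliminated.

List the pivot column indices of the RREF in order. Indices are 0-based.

pivot columns: 0, 1, 2, 3

pivot(0,0)=-2: scale R0 → (1, 1/2, 1, 1)
  clear (1,0): R1 −= (-2)R0 → (0, 4, 0, 0)
  clear (2,0): R2 −= (-3)R0 → (0, 1/2, 6, 3)
  clear (3,0): R3 −= (2)R0 → (0, -1, -4, 1)
pivot(1,1)=4: scale R1 → (0, 1, 0, 0)
  clear (0,1): R0 −= (1/2)R1 → (1, 0, 1, 1)
  clear (2,1): R2 −= (1/2)R1 → (0, 0, 6, 3)
  clear (3,1): R3 −= (-1)R1 → (0, 0, -4, 1)
pivot(2,2)=6: scale R2 → (0, 0, 1, 1/2)
  clear (0,2): R0 −= (1)R2 → (1, 0, 0, 1/2)
  clear (3,2): R3 −= (-4)R2 → (0, 0, 0, 3)
pivot(3,3)=3: scale R3 → (0, 0, 0, 1)
  clear (0,3): R0 −= (1/2)R3 → (1, 0, 0, 0)
  clear (2,3): R2 −= (1/2)R3 → (0, 0, 1, 0)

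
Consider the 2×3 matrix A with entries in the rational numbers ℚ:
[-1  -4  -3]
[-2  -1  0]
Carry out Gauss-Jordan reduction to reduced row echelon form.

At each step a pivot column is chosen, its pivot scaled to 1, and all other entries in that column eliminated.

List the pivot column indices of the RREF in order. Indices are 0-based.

pivot columns: 0, 1

step 1: normalize row 0 (÷-1) = (1, 4, 3)
  row 1: subtract -2×row0 = (0, 7, 6)
step 2: normalize row 1 (÷7) = (0, 1, 6/7)
  row 0: subtract 4×row1 = (1, 0, -3/7)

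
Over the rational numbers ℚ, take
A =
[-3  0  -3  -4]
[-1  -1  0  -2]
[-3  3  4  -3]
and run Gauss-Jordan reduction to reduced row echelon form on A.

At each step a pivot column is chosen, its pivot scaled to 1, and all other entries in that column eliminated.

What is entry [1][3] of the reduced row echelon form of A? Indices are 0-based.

[1] R0 /= -3  ⇒  (1, 0, 1, 4/3)
     R1 -= -1·R0  ⇒  (0, -1, 1, -2/3)
     R2 -= -3·R0  ⇒  (0, 3, 7, 1)
[2] R1 /= -1  ⇒  (0, 1, -1, 2/3)
     R2 -= 3·R1  ⇒  (0, 0, 10, -1)
[3] R2 /= 10  ⇒  (0, 0, 1, -1/10)
     R0 -= 1·R2  ⇒  (1, 0, 0, 43/30)
     R1 -= -1·R2  ⇒  (0, 1, 0, 17/30)

M[1][3] = 17/30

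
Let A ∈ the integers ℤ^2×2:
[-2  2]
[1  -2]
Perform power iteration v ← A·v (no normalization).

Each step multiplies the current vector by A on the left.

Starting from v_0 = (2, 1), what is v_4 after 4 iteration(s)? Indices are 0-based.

v_4 = (40, -28)

v_0 = (2, 1).
v_1 = A·v_0 = (-2, 0).
v_2 = A·v_1 = (4, -2).
v_3 = A·v_2 = (-12, 8).
v_4 = A·v_3 = (40, -28).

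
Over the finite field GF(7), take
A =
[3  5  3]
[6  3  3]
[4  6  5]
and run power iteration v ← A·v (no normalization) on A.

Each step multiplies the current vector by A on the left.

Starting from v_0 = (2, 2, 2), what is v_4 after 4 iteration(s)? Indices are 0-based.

v_4 = (1, 4, 4)

v_0 = (2, 2, 2).
v_1 = A·v_0 = (1, 3, 2).
v_2 = A·v_1 = (3, 0, 4).
v_3 = A·v_2 = (0, 2, 4).
v_4 = A·v_3 = (1, 4, 4).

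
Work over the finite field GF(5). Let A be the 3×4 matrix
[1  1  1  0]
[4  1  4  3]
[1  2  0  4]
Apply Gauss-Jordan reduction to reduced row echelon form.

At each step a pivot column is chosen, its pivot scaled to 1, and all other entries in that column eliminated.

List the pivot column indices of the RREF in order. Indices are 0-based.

step 1: normalize row 0 (÷1) = (1, 1, 1, 0)
  row 1: subtract 4×row0 = (0, 2, 0, 3)
  row 2: subtract 1×row0 = (0, 1, 4, 4)
step 2: normalize row 1 (÷2) = (0, 1, 0, 4)
  row 0: subtract 1×row1 = (1, 0, 1, 1)
  row 2: subtract 1×row1 = (0, 0, 4, 0)
step 3: normalize row 2 (÷4) = (0, 0, 1, 0)
  row 0: subtract 1×row2 = (1, 0, 0, 1)

pivot columns: 0, 1, 2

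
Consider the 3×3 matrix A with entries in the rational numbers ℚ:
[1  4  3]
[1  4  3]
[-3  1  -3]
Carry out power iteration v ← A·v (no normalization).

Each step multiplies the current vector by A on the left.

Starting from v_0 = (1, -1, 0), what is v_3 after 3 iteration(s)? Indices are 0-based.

v_0 = (1, -1, 0).
v_1 = A·v_0 = (-3, -3, -4).
v_2 = A·v_1 = (-27, -27, 18).
v_3 = A·v_2 = (-81, -81, 0).

v_3 = (-81, -81, 0)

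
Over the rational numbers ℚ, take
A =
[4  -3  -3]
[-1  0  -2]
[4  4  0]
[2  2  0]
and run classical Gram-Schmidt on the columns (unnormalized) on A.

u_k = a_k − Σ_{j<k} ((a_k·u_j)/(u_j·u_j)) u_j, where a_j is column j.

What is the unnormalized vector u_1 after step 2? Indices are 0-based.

u_1 = (-143/37, 8/37, 116/37, 58/37)

Step 1: u_0 = a_0 = (4, -1, 4, 2).
Step 2: u_1 = a_1 − (8/37)·u_0 = (-143/37, 8/37, 116/37, 58/37).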